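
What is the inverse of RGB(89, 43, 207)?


Invert: (255-R, 255-G, 255-B)
R: 255-89 = 166
G: 255-43 = 212
B: 255-207 = 48
= RGB(166, 212, 48)


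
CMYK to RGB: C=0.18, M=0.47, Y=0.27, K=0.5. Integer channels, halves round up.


R = 255 × (1-C) × (1-K) = 255 × 0.82 × 0.50 = 104.55 → 105
G = 255 × (1-M) × (1-K) = 255 × 0.53 × 0.50 = 67.575 → 68
B = 255 × (1-Y) × (1-K) = 255 × 0.73 × 0.50 = 93.075 → 93
= RGB(105, 68, 93)


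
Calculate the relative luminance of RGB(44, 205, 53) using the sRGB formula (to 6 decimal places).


Linearize each channel (sRGB transfer function): c = v/255; c_lin = c/12.92 if c ≤ 0.04045, else ((c+0.055)/1.055)^2.4
  R: 44/255 ≈ 0.172549 > 0.04045 → ((0.172549+0.055)/1.055)^2.4 ≈ 0.025187
  G: 205/255 ≈ 0.803922 > 0.04045 → ((0.803922+0.055)/1.055)^2.4 ≈ 0.610496
  B: 53/255 ≈ 0.207843 > 0.04045 → ((0.207843+0.055)/1.055)^2.4 ≈ 0.035601
R_lin = 0.025187, G_lin = 0.610496, B_lin = 0.035601
L = 0.2126×R + 0.7152×G + 0.0722×B
L = 0.2126×0.025187 + 0.7152×0.610496 + 0.0722×0.035601
L ≈ 0.444552


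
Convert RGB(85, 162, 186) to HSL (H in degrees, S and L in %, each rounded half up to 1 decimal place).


Normalize: R'=85/255≈0.3333, G'=162/255≈0.6353, B'=186/255≈0.7294
Max=186/255, Min=85/255, Δ=Max-Min=101/255
L = (Max+Min)/2 = (186+85)/510 = 271/510 = 0.53137… → L = 53.1%
L > 0.5 → S = Δ/(2-Max-Min) = 101/(510-186-85) = 101/239 = 0.42259… → S = 42.3%
(the 1/255 factors cancel in S and H, so raw channel differences can be used)
Max is B' → H = 60 × ((R-G)/Δ + 4) = 60 × ((85-162)/101 + 4)
  -77/101 + 4 = -0.7623… + 4 = 3.2376…
  H = 60 × 3.2376… = 194.257…° → H = 194.3°
= HSL(194.3°, 42.3%, 53.1%)


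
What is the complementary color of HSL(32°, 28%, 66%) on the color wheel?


Complement = opposite side of color wheel = hue + 180°
H' = (32 + 180) mod 360 = 212°
S and L unchanged.
= HSL(212°, 28%, 66%)


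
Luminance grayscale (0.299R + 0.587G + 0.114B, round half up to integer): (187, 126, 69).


Gray = 0.299×R + 0.587×G + 0.114×B
Gray = 0.299×187 + 0.587×126 + 0.114×69
Gray = 55.913 + 73.962 + 7.866
Gray = 137.741 → round half up → 138
Gray = 138


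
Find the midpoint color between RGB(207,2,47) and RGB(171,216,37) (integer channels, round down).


Midpoint: each channel = ⌊(C₁+C₂)/2⌋
R: ⌊(207+171)/2⌋ = 189
G: ⌊(2+216)/2⌋ = 109
B: ⌊(47+37)/2⌋ = 42
= RGB(189, 109, 42)


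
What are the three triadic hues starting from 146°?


Triadic: equally spaced at 120° intervals
H1 = 146°
H2 = (146 + 120) mod 360 = 266°
H3 = (146 + 240) mod 360 = 26°
Triadic = 146°, 266°, 26°


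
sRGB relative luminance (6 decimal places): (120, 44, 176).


Linearize each channel (sRGB transfer function): c = v/255; c_lin = c/12.92 if c ≤ 0.04045, else ((c+0.055)/1.055)^2.4
  R: 120/255 ≈ 0.470588 > 0.04045 → ((0.470588+0.055)/1.055)^2.4 ≈ 0.187821
  G: 44/255 ≈ 0.172549 > 0.04045 → ((0.172549+0.055)/1.055)^2.4 ≈ 0.025187
  B: 176/255 ≈ 0.690196 > 0.04045 → ((0.690196+0.055)/1.055)^2.4 ≈ 0.434154
R_lin = 0.187821, G_lin = 0.025187, B_lin = 0.434154
L = 0.2126×R + 0.7152×G + 0.0722×B
L = 0.2126×0.187821 + 0.7152×0.025187 + 0.0722×0.434154
L ≈ 0.089290


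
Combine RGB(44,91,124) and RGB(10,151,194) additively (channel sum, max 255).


Additive: each channel = min(255, C₁+C₂)
R: 44+10 = 54 → 54
G: 91+151 = 242 → 242
B: 124+194 = 318 → 255
= RGB(54, 242, 255)


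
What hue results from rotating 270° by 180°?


New hue = (H + rotation) mod 360
New hue = (270 + 180) mod 360
= 450 mod 360
= 90°


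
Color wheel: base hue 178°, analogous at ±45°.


Base hue: 178°
Left analog: (178 - 45) mod 360 = 133°
Right analog: (178 + 45) mod 360 = 223°
Analogous hues = 133° and 223°


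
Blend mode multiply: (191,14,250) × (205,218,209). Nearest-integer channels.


Multiply: C = A×B/255, rounded to nearest integer
R: 191×205/255 = 39155/255 ≈ 153.549 → 154
G: 14×218/255 = 3052/255 ≈ 11.969 → 12
B: 250×209/255 = 52250/255 ≈ 204.902 → 205
= RGB(154, 12, 205)


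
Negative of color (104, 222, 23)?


Invert: (255-R, 255-G, 255-B)
R: 255-104 = 151
G: 255-222 = 33
B: 255-23 = 232
= RGB(151, 33, 232)


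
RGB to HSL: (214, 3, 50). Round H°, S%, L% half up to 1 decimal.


Normalize: R'=214/255≈0.8392, G'=3/255≈0.0118, B'=50/255≈0.1961
Max=214/255, Min=3/255, Δ=Max-Min=211/255
L = (Max+Min)/2 = (214+3)/510 = 217/510 = 0.42549… → L = 42.5%
L ≤ 0.5 → S = Δ/(Max+Min) = 211/(214+3) = 211/217 = 0.97235… → S = 97.2%
(the 1/255 factors cancel in S and H, so raw channel differences can be used)
Max is R' → H = 60 × (((G-B)/Δ) mod 6) = 60 × (((3-50)/211) mod 6)
  (-47)/211 = -0.2227…; negative, so add 6 → 5.7772…
  H = 60 × 5.7772… = 346.635…° → H = 346.6°
= HSL(346.6°, 97.2%, 42.5%)


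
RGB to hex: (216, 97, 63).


R = 216 → D8 (hex)
G = 97 → 61 (hex)
B = 63 → 3F (hex)
Hex = #D8613F


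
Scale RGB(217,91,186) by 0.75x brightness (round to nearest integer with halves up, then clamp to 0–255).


Multiply each channel by 0.75, round half up, clamp to [0, 255]
R: 217×0.75 = 162.75 → round → 163
G: 91×0.75 = 68.25 → round → 68
B: 186×0.75 = 139.5 → round → 140
= RGB(163, 68, 140)


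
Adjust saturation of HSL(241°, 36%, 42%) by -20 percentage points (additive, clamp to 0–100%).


Original S = 36%
Adjustment = -20 percentage points
New S = 36 + (-20) = 16
Clamp to [0, 100] → 16
= HSL(241°, 16%, 42%)


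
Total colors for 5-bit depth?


Colors = 2^bits = 2^5
= 32 colors


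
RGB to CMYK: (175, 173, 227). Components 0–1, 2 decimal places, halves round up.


R'=175/255≈0.6863, G'=173/255≈0.6784, B'=227/255≈0.8902
K = 1 - max(R',G',B') = 1 - 227/255 = 28/255 = 0.10980… → 0.11
(1-R'-K)/(1-K) simplifies to (max-R)/max with max = 227:
C = (227-175)/227 = 52/227 = 0.22907… → 0.23
M = (227-173)/227 = 54/227 = 0.23788… → 0.24
Y = (227-227)/227 = 0/227 = 0 → 0.00
= CMYK(0.23, 0.24, 0.00, 0.11)


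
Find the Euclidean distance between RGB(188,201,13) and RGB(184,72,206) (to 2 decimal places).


d = √[(R₁-R₂)² + (G₁-G₂)² + (B₁-B₂)²]
d = √[(188-184)² + (201-72)² + (13-206)²]
d = √[16 + 16641 + 37249]
d = √53906
d ≈ 232.18


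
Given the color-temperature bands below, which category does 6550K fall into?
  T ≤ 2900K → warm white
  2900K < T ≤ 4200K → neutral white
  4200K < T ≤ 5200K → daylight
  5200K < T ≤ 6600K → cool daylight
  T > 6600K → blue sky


Temperature: 6550K
5200K < 6550K ≤ 6600K → cool daylight
Classification: cool daylight


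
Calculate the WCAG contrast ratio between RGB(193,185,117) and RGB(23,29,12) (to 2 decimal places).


Linearize each sRGB channel c=v/255: c/12.92 if c ≤ 0.04045 else ((c+0.055)/1.055)^2.4
L = 0.2126×R_lin + 0.7152×G_lin + 0.0722×B_lin
Color 1 (193,185,117):
  R=193: 193/255≈0.7569 > 0.04045 → ((0.7569+0.055)/1.055)^2.4 ≈ 0.53328
  G=185: 185/255≈0.7255 > 0.04045 → ((0.7255+0.055)/1.055)^2.4 ≈ 0.48515
  B=117: 117/255≈0.4588 > 0.04045 → ((0.4588+0.055)/1.055)^2.4 ≈ 0.17789
  L1 = 0.2126×0.53328 + 0.7152×0.48515 + 0.0722×0.17789 ≈ 0.47320
Color 2 (23,29,12):
  R=23: 23/255≈0.0902 > 0.04045 → ((0.0902+0.055)/1.055)^2.4 ≈ 0.00857
  G=29: 29/255≈0.1137 > 0.04045 → ((0.1137+0.055)/1.055)^2.4 ≈ 0.01229
  B=12: 12/255≈0.0471 > 0.04045 → ((0.0471+0.055)/1.055)^2.4 ≈ 0.00368
  L2 = 0.2126×0.00857 + 0.7152×0.01229 + 0.0722×0.00368 ≈ 0.01087
Lighter = 0.47320, Darker = 0.01087
Ratio = (L_lighter + 0.05) / (L_darker + 0.05)
Ratio = (0.47320 + 0.05) / (0.01087 + 0.05) = 0.52320 / 0.06087 ≈ 8.5947
Ratio ≈ 8.59:1


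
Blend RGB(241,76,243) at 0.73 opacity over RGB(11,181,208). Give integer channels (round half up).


C = α×F + (1-α)×B, with 1-α = 0.27
R: 0.73×241 + 0.27×11 = 175.93 + 2.97 = 178.90 → 179
G: 0.73×76 + 0.27×181 = 55.48 + 48.87 = 104.35 → 104
B: 0.73×243 + 0.27×208 = 177.39 + 56.16 = 233.55 → 234
= RGB(179, 104, 234)


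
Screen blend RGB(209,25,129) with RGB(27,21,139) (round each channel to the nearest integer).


Screen: C = 255 - (255-A)×(255-B)/255, rounded to nearest integer
R: 255 - (255-209)×(255-27)/255 = 255 - 10488/255 ≈ 255 - 41.129 = 213.871 → 214
G: 255 - (255-25)×(255-21)/255 = 255 - 53820/255 ≈ 255 - 211.059 = 43.941 → 44
B: 255 - (255-129)×(255-139)/255 = 255 - 14616/255 ≈ 255 - 57.318 = 197.682 → 198
= RGB(214, 44, 198)


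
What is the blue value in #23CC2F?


Color: #23CC2F
R = 23 = 35
G = CC = 204
B = 2F = 47
Blue = 47


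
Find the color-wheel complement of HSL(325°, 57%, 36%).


Complement = opposite side of color wheel = hue + 180°
H' = (325 + 180) mod 360 = 145°
S and L unchanged.
= HSL(145°, 57%, 36%)


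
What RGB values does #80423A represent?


80 → 128 (R)
42 → 66 (G)
3A → 58 (B)
= RGB(128, 66, 58)


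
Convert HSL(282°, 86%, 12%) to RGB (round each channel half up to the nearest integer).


H=282°, S=0.86, L=0.12
C = (1-|2L-1|)×S = (1-|-0.76|)×0.86 = 0.2064
H' = H/60 = 282/60 ≈ 4.7000; X = C×(1-|H' mod 2 - 1|) = 0.14448
m = L - C/2 = 0.12 - 0.1032 = 0.0168
Sector ⌊H'⌋ = 4 → (R',G',B') = (0.14448, 0.0, 0.2064)
RGB = ((R'+m)×255, (G'+m)×255, (B'+m)×255) = (41.1264, 4.284, 56.916)
Round half up → RGB(41, 4, 57)


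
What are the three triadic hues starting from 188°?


Triadic: equally spaced at 120° intervals
H1 = 188°
H2 = (188 + 120) mod 360 = 308°
H3 = (188 + 240) mod 360 = 68°
Triadic = 188°, 308°, 68°


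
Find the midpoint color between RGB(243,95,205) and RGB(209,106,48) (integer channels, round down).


Midpoint: each channel = ⌊(C₁+C₂)/2⌋
R: ⌊(243+209)/2⌋ = 226
G: ⌊(95+106)/2⌋ = 100
B: ⌊(205+48)/2⌋ = 126
= RGB(226, 100, 126)


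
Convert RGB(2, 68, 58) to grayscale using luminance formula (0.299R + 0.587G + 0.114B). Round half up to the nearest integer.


Gray = 0.299×R + 0.587×G + 0.114×B
Gray = 0.299×2 + 0.587×68 + 0.114×58
Gray = 0.598 + 39.916 + 6.612
Gray = 47.126 → round half up → 47
Gray = 47


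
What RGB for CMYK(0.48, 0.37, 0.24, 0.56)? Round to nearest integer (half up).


R = 255 × (1-C) × (1-K) = 255 × 0.52 × 0.44 = 58.344 → 58
G = 255 × (1-M) × (1-K) = 255 × 0.63 × 0.44 = 70.686 → 71
B = 255 × (1-Y) × (1-K) = 255 × 0.76 × 0.44 = 85.272 → 85
= RGB(58, 71, 85)


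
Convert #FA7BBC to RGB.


FA → 250 (R)
7B → 123 (G)
BC → 188 (B)
= RGB(250, 123, 188)


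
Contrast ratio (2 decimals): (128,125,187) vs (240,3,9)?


Linearize each sRGB channel c=v/255: c/12.92 if c ≤ 0.04045 else ((c+0.055)/1.055)^2.4
L = 0.2126×R_lin + 0.7152×G_lin + 0.0722×B_lin
Color 1 (128,125,187):
  R=128: 128/255≈0.5020 > 0.04045 → ((0.5020+0.055)/1.055)^2.4 ≈ 0.21586
  G=125: 125/255≈0.4902 > 0.04045 → ((0.4902+0.055)/1.055)^2.4 ≈ 0.20508
  B=187: 187/255≈0.7333 > 0.04045 → ((0.7333+0.055)/1.055)^2.4 ≈ 0.49693
  L1 = 0.2126×0.21586 + 0.7152×0.20508 + 0.0722×0.49693 ≈ 0.22844
Color 2 (240,3,9):
  R=240: 240/255≈0.9412 > 0.04045 → ((0.9412+0.055)/1.055)^2.4 ≈ 0.87137
  G=3: 3/255≈0.0118 ≤ 0.04045 → 0.0118/12.92 ≈ 0.00091
  B=9: 9/255≈0.0353 ≤ 0.04045 → 0.0353/12.92 ≈ 0.00273
  L2 = 0.2126×0.87137 + 0.7152×0.00091 + 0.0722×0.00273 ≈ 0.18610
Lighter = 0.22844, Darker = 0.18610
Ratio = (L_lighter + 0.05) / (L_darker + 0.05)
Ratio = (0.22844 + 0.05) / (0.18610 + 0.05) = 0.27844 / 0.23610 ≈ 1.1793
Ratio ≈ 1.18:1


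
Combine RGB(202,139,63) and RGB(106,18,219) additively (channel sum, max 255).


Additive: each channel = min(255, C₁+C₂)
R: 202+106 = 308 → 255
G: 139+18 = 157 → 157
B: 63+219 = 282 → 255
= RGB(255, 157, 255)


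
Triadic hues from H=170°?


Triadic: equally spaced at 120° intervals
H1 = 170°
H2 = (170 + 120) mod 360 = 290°
H3 = (170 + 240) mod 360 = 50°
Triadic = 170°, 290°, 50°


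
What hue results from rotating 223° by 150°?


New hue = (H + rotation) mod 360
New hue = (223 + 150) mod 360
= 373 mod 360
= 13°


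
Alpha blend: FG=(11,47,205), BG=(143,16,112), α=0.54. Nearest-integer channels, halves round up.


C = α×F + (1-α)×B, with 1-α = 0.46
R: 0.54×11 + 0.46×143 = 5.94 + 65.78 = 71.72 → 72
G: 0.54×47 + 0.46×16 = 25.38 + 7.36 = 32.74 → 33
B: 0.54×205 + 0.46×112 = 110.70 + 51.52 = 162.22 → 162
= RGB(72, 33, 162)


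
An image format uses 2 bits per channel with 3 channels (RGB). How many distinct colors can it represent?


Total bits = 2 bits/channel × 3 channels = 6 bits
Distinct colors = 2^6
= 64 colors


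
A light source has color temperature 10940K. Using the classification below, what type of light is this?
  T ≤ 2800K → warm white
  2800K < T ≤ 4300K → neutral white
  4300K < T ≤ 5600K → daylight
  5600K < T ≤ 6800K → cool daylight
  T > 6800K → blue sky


Temperature: 10940K
10940K > 6800K → blue sky
Classification: blue sky


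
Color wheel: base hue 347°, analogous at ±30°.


Base hue: 347°
Left analog: (347 - 30) mod 360 = 317°
Right analog: (347 + 30) mod 360 = 17°
Analogous hues = 317° and 17°


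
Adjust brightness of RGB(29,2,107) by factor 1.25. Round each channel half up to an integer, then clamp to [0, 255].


Multiply each channel by 1.25, round half up, clamp to [0, 255]
R: 29×1.25 = 36.25 → round → 36
G: 2×1.25 = 2.5 → round → 3
B: 107×1.25 = 133.75 → round → 134
= RGB(36, 3, 134)


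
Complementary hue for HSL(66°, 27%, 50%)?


Complement = opposite side of color wheel = hue + 180°
H' = (66 + 180) mod 360 = 246°
S and L unchanged.
= HSL(246°, 27%, 50%)


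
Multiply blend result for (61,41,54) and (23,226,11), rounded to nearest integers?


Multiply: C = A×B/255, rounded to nearest integer
R: 61×23/255 = 1403/255 ≈ 5.502 → 6
G: 41×226/255 = 9266/255 ≈ 36.337 → 36
B: 54×11/255 = 594/255 ≈ 2.329 → 2
= RGB(6, 36, 2)


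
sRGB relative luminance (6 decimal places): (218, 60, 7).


Linearize each channel (sRGB transfer function): c = v/255; c_lin = c/12.92 if c ≤ 0.04045, else ((c+0.055)/1.055)^2.4
  R: 218/255 ≈ 0.854902 > 0.04045 → ((0.854902+0.055)/1.055)^2.4 ≈ 0.701102
  G: 60/255 ≈ 0.235294 > 0.04045 → ((0.235294+0.055)/1.055)^2.4 ≈ 0.045186
  B: 7/255 ≈ 0.027451 ≤ 0.04045 → 0.027451/12.92 ≈ 0.002125
R_lin = 0.701102, G_lin = 0.045186, B_lin = 0.002125
L = 0.2126×R + 0.7152×G + 0.0722×B
L = 0.2126×0.701102 + 0.7152×0.045186 + 0.0722×0.002125
L ≈ 0.181525


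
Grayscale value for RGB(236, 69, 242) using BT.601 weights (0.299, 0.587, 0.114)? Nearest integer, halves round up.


Gray = 0.299×R + 0.587×G + 0.114×B
Gray = 0.299×236 + 0.587×69 + 0.114×242
Gray = 70.564 + 40.503 + 27.588
Gray = 138.655 → round half up → 139
Gray = 139


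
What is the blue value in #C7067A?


Color: #C7067A
R = C7 = 199
G = 06 = 6
B = 7A = 122
Blue = 122


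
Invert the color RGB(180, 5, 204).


Invert: (255-R, 255-G, 255-B)
R: 255-180 = 75
G: 255-5 = 250
B: 255-204 = 51
= RGB(75, 250, 51)


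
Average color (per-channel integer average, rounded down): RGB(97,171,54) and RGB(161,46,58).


Midpoint: each channel = ⌊(C₁+C₂)/2⌋
R: ⌊(97+161)/2⌋ = 129
G: ⌊(171+46)/2⌋ = 108
B: ⌊(54+58)/2⌋ = 56
= RGB(129, 108, 56)


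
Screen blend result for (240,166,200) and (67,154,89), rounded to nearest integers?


Screen: C = 255 - (255-A)×(255-B)/255, rounded to nearest integer
R: 255 - (255-240)×(255-67)/255 = 255 - 2820/255 ≈ 255 - 11.059 = 243.941 → 244
G: 255 - (255-166)×(255-154)/255 = 255 - 8989/255 ≈ 255 - 35.251 = 219.749 → 220
B: 255 - (255-200)×(255-89)/255 = 255 - 9130/255 ≈ 255 - 35.804 = 219.196 → 219
= RGB(244, 220, 219)


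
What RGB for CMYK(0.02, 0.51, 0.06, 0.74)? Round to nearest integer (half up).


R = 255 × (1-C) × (1-K) = 255 × 0.98 × 0.26 = 64.974 → 65
G = 255 × (1-M) × (1-K) = 255 × 0.49 × 0.26 = 32.487 → 32
B = 255 × (1-Y) × (1-K) = 255 × 0.94 × 0.26 = 62.322 → 62
= RGB(65, 32, 62)


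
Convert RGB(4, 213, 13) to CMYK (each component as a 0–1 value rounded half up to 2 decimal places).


R'=4/255≈0.0157, G'=213/255≈0.8353, B'=13/255≈0.0510
K = 1 - max(R',G',B') = 1 - 213/255 = 42/255 = 0.16470… → 0.16
(1-R'-K)/(1-K) simplifies to (max-R)/max with max = 213:
C = (213-4)/213 = 209/213 = 0.98122… → 0.98
M = (213-213)/213 = 0/213 = 0 → 0.00
Y = (213-13)/213 = 200/213 = 0.93896… → 0.94
= CMYK(0.98, 0.00, 0.94, 0.16)


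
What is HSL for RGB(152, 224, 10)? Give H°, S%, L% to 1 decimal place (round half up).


Normalize: R'=152/255≈0.5961, G'=224/255≈0.8784, B'=10/255≈0.0392
Max=224/255, Min=10/255, Δ=Max-Min=214/255
L = (Max+Min)/2 = (224+10)/510 = 234/510 = 0.45882… → L = 45.9%
L ≤ 0.5 → S = Δ/(Max+Min) = 214/(224+10) = 214/234 = 0.91452… → S = 91.5%
(the 1/255 factors cancel in S and H, so raw channel differences can be used)
Max is G' → H = 60 × ((B-R)/Δ + 2) = 60 × ((10-152)/214 + 2)
  -142/214 + 2 = -0.6635… + 2 = 1.3364…
  H = 60 × 1.3364… = 80.186…° → H = 80.2°
= HSL(80.2°, 91.5%, 45.9%)


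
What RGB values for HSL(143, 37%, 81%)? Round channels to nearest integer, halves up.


H=143°, S=0.37, L=0.81
C = (1-|2L-1|)×S = (1-|0.62|)×0.37 = 0.1406
H' = H/60 = 143/60 ≈ 2.3833; X = C×(1-|H' mod 2 - 1|) ≈ 0.0539
m = L - C/2 = 0.81 - 0.0703 = 0.7397
Sector ⌊H'⌋ = 2 → (R',G',B') = (0.0, 0.1406, ≈0.0539)
RGB = ((R'+m)×255, (G'+m)×255, (B'+m)×255) = (188.6235, 224.4765, 202.36715)
Round half up → RGB(189, 224, 202)


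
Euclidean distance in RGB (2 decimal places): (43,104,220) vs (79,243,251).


d = √[(R₁-R₂)² + (G₁-G₂)² + (B₁-B₂)²]
d = √[(43-79)² + (104-243)² + (220-251)²]
d = √[1296 + 19321 + 961]
d = √21578
d ≈ 146.89


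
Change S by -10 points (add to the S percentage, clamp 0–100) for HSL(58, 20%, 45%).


Original S = 20%
Adjustment = -10 percentage points
New S = 20 + (-10) = 10
Clamp to [0, 100] → 10
= HSL(58°, 10%, 45%)


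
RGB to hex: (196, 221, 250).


R = 196 → C4 (hex)
G = 221 → DD (hex)
B = 250 → FA (hex)
Hex = #C4DDFA


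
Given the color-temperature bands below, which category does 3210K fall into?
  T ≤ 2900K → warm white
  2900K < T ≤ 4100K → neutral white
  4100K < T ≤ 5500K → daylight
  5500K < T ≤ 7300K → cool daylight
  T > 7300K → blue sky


Temperature: 3210K
2900K < 3210K ≤ 4100K → neutral white
Classification: neutral white


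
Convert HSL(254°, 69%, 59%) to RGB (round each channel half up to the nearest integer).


H=254°, S=0.69, L=0.59
C = (1-|2L-1|)×S = (1-|0.18|)×0.69 = 0.5658
H' = H/60 = 254/60 ≈ 4.2333; X = C×(1-|H' mod 2 - 1|) = 0.13202
m = L - C/2 = 0.59 - 0.2829 = 0.3071
Sector ⌊H'⌋ = 4 → (R',G',B') = (0.13202, 0.0, 0.5658)
RGB = ((R'+m)×255, (G'+m)×255, (B'+m)×255) = (111.9756, 78.3105, 222.5895)
Round half up → RGB(112, 78, 223)


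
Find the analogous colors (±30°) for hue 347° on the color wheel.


Base hue: 347°
Left analog: (347 - 30) mod 360 = 317°
Right analog: (347 + 30) mod 360 = 17°
Analogous hues = 317° and 17°


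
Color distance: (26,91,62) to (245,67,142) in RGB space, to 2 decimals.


d = √[(R₁-R₂)² + (G₁-G₂)² + (B₁-B₂)²]
d = √[(26-245)² + (91-67)² + (62-142)²]
d = √[47961 + 576 + 6400]
d = √54937
d ≈ 234.39


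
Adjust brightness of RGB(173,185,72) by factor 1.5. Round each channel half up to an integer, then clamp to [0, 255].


Multiply each channel by 1.5, round half up, clamp to [0, 255]
R: 173×1.5 = 259.5 → round → 260 → clamp → 255
G: 185×1.5 = 277.5 → round → 278 → clamp → 255
B: 72×1.5 = 108
= RGB(255, 255, 108)


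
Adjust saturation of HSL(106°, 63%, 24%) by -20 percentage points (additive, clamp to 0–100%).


Original S = 63%
Adjustment = -20 percentage points
New S = 63 + (-20) = 43
Clamp to [0, 100] → 43
= HSL(106°, 43%, 24%)


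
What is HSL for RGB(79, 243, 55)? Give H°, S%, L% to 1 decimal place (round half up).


Normalize: R'=79/255≈0.3098, G'=243/255≈0.9529, B'=55/255≈0.2157
Max=243/255, Min=55/255, Δ=Max-Min=188/255
L = (Max+Min)/2 = (243+55)/510 = 298/510 = 0.58431… → L = 58.4%
L > 0.5 → S = Δ/(2-Max-Min) = 188/(510-243-55) = 188/212 = 0.88679… → S = 88.7%
(the 1/255 factors cancel in S and H, so raw channel differences can be used)
Max is G' → H = 60 × ((B-R)/Δ + 2) = 60 × ((55-79)/188 + 2)
  -24/188 + 2 = -0.1276… + 2 = 1.8723…
  H = 60 × 1.8723… = 112.340…° → H = 112.3°
= HSL(112.3°, 88.7%, 58.4%)


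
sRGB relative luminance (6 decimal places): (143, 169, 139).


Linearize each channel (sRGB transfer function): c = v/255; c_lin = c/12.92 if c ≤ 0.04045, else ((c+0.055)/1.055)^2.4
  R: 143/255 ≈ 0.560784 > 0.04045 → ((0.560784+0.055)/1.055)^2.4 ≈ 0.274677
  G: 169/255 ≈ 0.662745 > 0.04045 → ((0.662745+0.055)/1.055)^2.4 ≈ 0.396755
  B: 139/255 ≈ 0.545098 > 0.04045 → ((0.545098+0.055)/1.055)^2.4 ≈ 0.258183
R_lin = 0.274677, G_lin = 0.396755, B_lin = 0.258183
L = 0.2126×R + 0.7152×G + 0.0722×B
L = 0.2126×0.274677 + 0.7152×0.396755 + 0.0722×0.258183
L ≈ 0.360797


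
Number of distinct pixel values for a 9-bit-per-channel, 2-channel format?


Total bits = 9 bits/channel × 2 channels = 18 bits
Distinct pixel values = 2^18
= 262,144 pixel values


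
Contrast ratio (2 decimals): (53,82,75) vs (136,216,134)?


Linearize each sRGB channel c=v/255: c/12.92 if c ≤ 0.04045 else ((c+0.055)/1.055)^2.4
L = 0.2126×R_lin + 0.7152×G_lin + 0.0722×B_lin
Color 1 (53,82,75):
  R=53: 53/255≈0.2078 > 0.04045 → ((0.2078+0.055)/1.055)^2.4 ≈ 0.03560
  G=82: 82/255≈0.3216 > 0.04045 → ((0.3216+0.055)/1.055)^2.4 ≈ 0.08438
  B=75: 75/255≈0.2941 > 0.04045 → ((0.2941+0.055)/1.055)^2.4 ≈ 0.07036
  L1 = 0.2126×0.03560 + 0.7152×0.08438 + 0.0722×0.07036 ≈ 0.07299
Color 2 (136,216,134):
  R=136: 136/255≈0.5333 > 0.04045 → ((0.5333+0.055)/1.055)^2.4 ≈ 0.24620
  G=216: 216/255≈0.8471 > 0.04045 → ((0.8471+0.055)/1.055)^2.4 ≈ 0.68669
  B=134: 134/255≈0.5255 > 0.04045 → ((0.5255+0.055)/1.055)^2.4 ≈ 0.23840
  L2 = 0.2126×0.24620 + 0.7152×0.68669 + 0.0722×0.23840 ≈ 0.56067
Lighter = 0.56067, Darker = 0.07299
Ratio = (L_lighter + 0.05) / (L_darker + 0.05)
Ratio = (0.56067 + 0.05) / (0.07299 + 0.05) = 0.61067 / 0.12299 ≈ 4.9650
Ratio ≈ 4.97:1


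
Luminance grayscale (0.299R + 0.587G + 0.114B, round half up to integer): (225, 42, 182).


Gray = 0.299×R + 0.587×G + 0.114×B
Gray = 0.299×225 + 0.587×42 + 0.114×182
Gray = 67.275 + 24.654 + 20.748
Gray = 112.677 → round half up → 113
Gray = 113


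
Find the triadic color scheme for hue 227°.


Triadic: equally spaced at 120° intervals
H1 = 227°
H2 = (227 + 120) mod 360 = 347°
H3 = (227 + 240) mod 360 = 107°
Triadic = 227°, 347°, 107°


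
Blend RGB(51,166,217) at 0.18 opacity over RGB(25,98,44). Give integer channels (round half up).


C = α×F + (1-α)×B, with 1-α = 0.82
R: 0.18×51 + 0.82×25 = 9.18 + 20.50 = 29.68 → 30
G: 0.18×166 + 0.82×98 = 29.88 + 80.36 = 110.24 → 110
B: 0.18×217 + 0.82×44 = 39.06 + 36.08 = 75.14 → 75
= RGB(30, 110, 75)


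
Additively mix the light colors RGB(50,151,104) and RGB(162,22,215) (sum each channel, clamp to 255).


Additive: each channel = min(255, C₁+C₂)
R: 50+162 = 212 → 212
G: 151+22 = 173 → 173
B: 104+215 = 319 → 255
= RGB(212, 173, 255)


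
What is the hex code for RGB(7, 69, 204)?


R = 7 → 07 (hex)
G = 69 → 45 (hex)
B = 204 → CC (hex)
Hex = #0745CC


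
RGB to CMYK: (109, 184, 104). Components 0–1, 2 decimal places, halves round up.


R'=109/255≈0.4275, G'=184/255≈0.7216, B'=104/255≈0.4078
K = 1 - max(R',G',B') = 1 - 184/255 = 71/255 = 0.27843… → 0.28
(1-R'-K)/(1-K) simplifies to (max-R)/max with max = 184:
C = (184-109)/184 = 75/184 = 0.40760… → 0.41
M = (184-184)/184 = 0/184 = 0 → 0.00
Y = (184-104)/184 = 80/184 = 0.43478… → 0.43
= CMYK(0.41, 0.00, 0.43, 0.28)


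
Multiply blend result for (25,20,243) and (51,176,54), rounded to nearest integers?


Multiply: C = A×B/255, rounded to nearest integer
R: 25×51/255 = 1275/255 ≈ 5.000 → 5
G: 20×176/255 = 3520/255 ≈ 13.804 → 14
B: 243×54/255 = 13122/255 ≈ 51.459 → 51
= RGB(5, 14, 51)


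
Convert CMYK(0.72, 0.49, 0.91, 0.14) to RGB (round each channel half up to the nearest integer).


R = 255 × (1-C) × (1-K) = 255 × 0.28 × 0.86 = 61.404 → 61
G = 255 × (1-M) × (1-K) = 255 × 0.51 × 0.86 = 111.843 → 112
B = 255 × (1-Y) × (1-K) = 255 × 0.09 × 0.86 = 19.737 → 20
= RGB(61, 112, 20)


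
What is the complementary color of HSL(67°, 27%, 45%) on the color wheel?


Complement = opposite side of color wheel = hue + 180°
H' = (67 + 180) mod 360 = 247°
S and L unchanged.
= HSL(247°, 27%, 45%)


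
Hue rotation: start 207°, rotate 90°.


New hue = (H + rotation) mod 360
New hue = (207 + 90) mod 360
= 297 mod 360
= 297°


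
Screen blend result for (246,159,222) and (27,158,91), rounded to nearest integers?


Screen: C = 255 - (255-A)×(255-B)/255, rounded to nearest integer
R: 255 - (255-246)×(255-27)/255 = 255 - 2052/255 ≈ 255 - 8.047 = 246.953 → 247
G: 255 - (255-159)×(255-158)/255 = 255 - 9312/255 ≈ 255 - 36.518 = 218.482 → 218
B: 255 - (255-222)×(255-91)/255 = 255 - 5412/255 ≈ 255 - 21.224 = 233.776 → 234
= RGB(247, 218, 234)


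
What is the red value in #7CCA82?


Color: #7CCA82
R = 7C = 124
G = CA = 202
B = 82 = 130
Red = 124


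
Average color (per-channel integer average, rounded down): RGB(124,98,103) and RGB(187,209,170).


Midpoint: each channel = ⌊(C₁+C₂)/2⌋
R: ⌊(124+187)/2⌋ = 155
G: ⌊(98+209)/2⌋ = 153
B: ⌊(103+170)/2⌋ = 136
= RGB(155, 153, 136)


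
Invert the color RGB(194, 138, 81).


Invert: (255-R, 255-G, 255-B)
R: 255-194 = 61
G: 255-138 = 117
B: 255-81 = 174
= RGB(61, 117, 174)


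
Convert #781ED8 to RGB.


78 → 120 (R)
1E → 30 (G)
D8 → 216 (B)
= RGB(120, 30, 216)


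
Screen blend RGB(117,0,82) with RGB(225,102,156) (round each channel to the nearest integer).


Screen: C = 255 - (255-A)×(255-B)/255, rounded to nearest integer
R: 255 - (255-117)×(255-225)/255 = 255 - 4140/255 ≈ 255 - 16.235 = 238.765 → 239
G: 255 - (255-0)×(255-102)/255 = 255 - 39015/255 ≈ 255 - 153.000 = 102.000 → 102
B: 255 - (255-82)×(255-156)/255 = 255 - 17127/255 ≈ 255 - 67.165 = 187.835 → 188
= RGB(239, 102, 188)


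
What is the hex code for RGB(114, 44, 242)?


R = 114 → 72 (hex)
G = 44 → 2C (hex)
B = 242 → F2 (hex)
Hex = #722CF2


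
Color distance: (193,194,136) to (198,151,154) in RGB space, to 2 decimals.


d = √[(R₁-R₂)² + (G₁-G₂)² + (B₁-B₂)²]
d = √[(193-198)² + (194-151)² + (136-154)²]
d = √[25 + 1849 + 324]
d = √2198
d ≈ 46.88


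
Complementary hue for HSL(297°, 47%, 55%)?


Complement = opposite side of color wheel = hue + 180°
H' = (297 + 180) mod 360 = 117°
S and L unchanged.
= HSL(117°, 47%, 55%)


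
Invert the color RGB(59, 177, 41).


Invert: (255-R, 255-G, 255-B)
R: 255-59 = 196
G: 255-177 = 78
B: 255-41 = 214
= RGB(196, 78, 214)


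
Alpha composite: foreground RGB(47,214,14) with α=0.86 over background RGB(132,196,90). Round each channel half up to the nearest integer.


C = α×F + (1-α)×B, with 1-α = 0.14
R: 0.86×47 + 0.14×132 = 40.42 + 18.48 = 58.90 → 59
G: 0.86×214 + 0.14×196 = 184.04 + 27.44 = 211.48 → 211
B: 0.86×14 + 0.14×90 = 12.04 + 12.60 = 24.64 → 25
= RGB(59, 211, 25)


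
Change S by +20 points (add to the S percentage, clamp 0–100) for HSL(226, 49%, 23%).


Original S = 49%
Adjustment = +20 percentage points
New S = 49 + (20) = 69
Clamp to [0, 100] → 69
= HSL(226°, 69%, 23%)


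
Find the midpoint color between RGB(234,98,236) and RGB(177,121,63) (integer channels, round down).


Midpoint: each channel = ⌊(C₁+C₂)/2⌋
R: ⌊(234+177)/2⌋ = 205
G: ⌊(98+121)/2⌋ = 109
B: ⌊(236+63)/2⌋ = 149
= RGB(205, 109, 149)


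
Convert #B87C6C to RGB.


B8 → 184 (R)
7C → 124 (G)
6C → 108 (B)
= RGB(184, 124, 108)


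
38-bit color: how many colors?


Colors = 2^bits = 2^38
= 274,877,906,944 colors


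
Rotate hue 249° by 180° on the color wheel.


New hue = (H + rotation) mod 360
New hue = (249 + 180) mod 360
= 429 mod 360
= 69°


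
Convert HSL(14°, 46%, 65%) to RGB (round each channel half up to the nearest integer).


H=14°, S=0.46, L=0.65
C = (1-|2L-1|)×S = (1-|0.30|)×0.46 = 0.322
H' = H/60 = 14/60 ≈ 0.2333; X = C×(1-|H' mod 2 - 1|) ≈ 0.0751
m = L - C/2 = 0.65 - 0.161 = 0.489
Sector ⌊H'⌋ = 0 → (R',G',B') = (0.322, ≈0.0751, 0.0)
RGB = ((R'+m)×255, (G'+m)×255, (B'+m)×255) = (206.805, 143.854, 124.695)
Round half up → RGB(207, 144, 125)


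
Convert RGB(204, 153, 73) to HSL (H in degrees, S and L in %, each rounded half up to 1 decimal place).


Normalize: R'=204/255≈0.8000, G'=153/255≈0.6000, B'=73/255≈0.2863
Max=204/255, Min=73/255, Δ=Max-Min=131/255
L = (Max+Min)/2 = (204+73)/510 = 277/510 = 0.54313… → L = 54.3%
L > 0.5 → S = Δ/(2-Max-Min) = 131/(510-204-73) = 131/233 = 0.56223… → S = 56.2%
(the 1/255 factors cancel in S and H, so raw channel differences can be used)
Max is R' → H = 60 × (((G-B)/Δ) mod 6) = 60 × (((153-73)/131) mod 6)
  80/131 = 0.6106…
  H = 60 × 0.6106… = 36.641…° → H = 36.6°
= HSL(36.6°, 56.2%, 54.3%)


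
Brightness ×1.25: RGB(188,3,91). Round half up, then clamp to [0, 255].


Multiply each channel by 1.25, round half up, clamp to [0, 255]
R: 188×1.25 = 235
G: 3×1.25 = 3.75 → round → 4
B: 91×1.25 = 113.75 → round → 114
= RGB(235, 4, 114)


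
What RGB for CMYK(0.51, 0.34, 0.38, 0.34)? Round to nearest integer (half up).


R = 255 × (1-C) × (1-K) = 255 × 0.49 × 0.66 = 82.467 → 82
G = 255 × (1-M) × (1-K) = 255 × 0.66 × 0.66 = 111.078 → 111
B = 255 × (1-Y) × (1-K) = 255 × 0.62 × 0.66 = 104.346 → 104
= RGB(82, 111, 104)


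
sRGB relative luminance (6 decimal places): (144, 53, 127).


Linearize each channel (sRGB transfer function): c = v/255; c_lin = c/12.92 if c ≤ 0.04045, else ((c+0.055)/1.055)^2.4
  R: 144/255 ≈ 0.564706 > 0.04045 → ((0.564706+0.055)/1.055)^2.4 ≈ 0.278894
  G: 53/255 ≈ 0.207843 > 0.04045 → ((0.207843+0.055)/1.055)^2.4 ≈ 0.035601
  B: 127/255 ≈ 0.498039 > 0.04045 → ((0.498039+0.055)/1.055)^2.4 ≈ 0.212231
R_lin = 0.278894, G_lin = 0.035601, B_lin = 0.212231
L = 0.2126×R + 0.7152×G + 0.0722×B
L = 0.2126×0.278894 + 0.7152×0.035601 + 0.0722×0.212231
L ≈ 0.100078


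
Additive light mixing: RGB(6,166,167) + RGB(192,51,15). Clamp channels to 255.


Additive: each channel = min(255, C₁+C₂)
R: 6+192 = 198 → 198
G: 166+51 = 217 → 217
B: 167+15 = 182 → 182
= RGB(198, 217, 182)


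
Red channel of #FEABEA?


Color: #FEABEA
R = FE = 254
G = AB = 171
B = EA = 234
Red = 254


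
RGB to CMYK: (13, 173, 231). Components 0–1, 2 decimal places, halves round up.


R'=13/255≈0.0510, G'=173/255≈0.6784, B'=231/255≈0.9059
K = 1 - max(R',G',B') = 1 - 231/255 = 24/255 = 0.09411… → 0.09
(1-R'-K)/(1-K) simplifies to (max-R)/max with max = 231:
C = (231-13)/231 = 218/231 = 0.94372… → 0.94
M = (231-173)/231 = 58/231 = 0.25108… → 0.25
Y = (231-231)/231 = 0/231 = 0 → 0.00
= CMYK(0.94, 0.25, 0.00, 0.09)


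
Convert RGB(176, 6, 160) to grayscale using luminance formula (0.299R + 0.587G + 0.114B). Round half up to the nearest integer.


Gray = 0.299×R + 0.587×G + 0.114×B
Gray = 0.299×176 + 0.587×6 + 0.114×160
Gray = 52.624 + 3.522 + 18.240
Gray = 74.386 → round half up → 74
Gray = 74


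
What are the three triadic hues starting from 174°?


Triadic: equally spaced at 120° intervals
H1 = 174°
H2 = (174 + 120) mod 360 = 294°
H3 = (174 + 240) mod 360 = 54°
Triadic = 174°, 294°, 54°


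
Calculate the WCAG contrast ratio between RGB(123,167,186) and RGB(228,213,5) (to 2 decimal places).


Linearize each sRGB channel c=v/255: c/12.92 if c ≤ 0.04045 else ((c+0.055)/1.055)^2.4
L = 0.2126×R_lin + 0.7152×G_lin + 0.0722×B_lin
Color 1 (123,167,186):
  R=123: 123/255≈0.4824 > 0.04045 → ((0.4824+0.055)/1.055)^2.4 ≈ 0.19807
  G=167: 167/255≈0.6549 > 0.04045 → ((0.6549+0.055)/1.055)^2.4 ≈ 0.38643
  B=186: 186/255≈0.7294 > 0.04045 → ((0.7294+0.055)/1.055)^2.4 ≈ 0.49102
  L1 = 0.2126×0.19807 + 0.7152×0.38643 + 0.0722×0.49102 ≈ 0.35394
Color 2 (228,213,5):
  R=228: 228/255≈0.8941 > 0.04045 → ((0.8941+0.055)/1.055)^2.4 ≈ 0.77582
  G=213: 213/255≈0.8353 > 0.04045 → ((0.8353+0.055)/1.055)^2.4 ≈ 0.66539
  B=5: 5/255≈0.0196 ≤ 0.04045 → 0.0196/12.92 ≈ 0.00152
  L2 = 0.2126×0.77582 + 0.7152×0.66539 + 0.0722×0.00152 ≈ 0.64093
Lighter = 0.64093, Darker = 0.35394
Ratio = (L_lighter + 0.05) / (L_darker + 0.05)
Ratio = (0.64093 + 0.05) / (0.35394 + 0.05) = 0.69093 / 0.40394 ≈ 1.7105
Ratio ≈ 1.71:1


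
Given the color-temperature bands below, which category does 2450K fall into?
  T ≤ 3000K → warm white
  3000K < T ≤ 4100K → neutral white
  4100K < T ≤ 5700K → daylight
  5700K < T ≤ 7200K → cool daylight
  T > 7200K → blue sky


Temperature: 2450K
2450K ≤ 3000K → warm white
Classification: warm white


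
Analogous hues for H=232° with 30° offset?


Base hue: 232°
Left analog: (232 - 30) mod 360 = 202°
Right analog: (232 + 30) mod 360 = 262°
Analogous hues = 202° and 262°


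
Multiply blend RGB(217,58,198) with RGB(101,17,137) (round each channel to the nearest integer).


Multiply: C = A×B/255, rounded to nearest integer
R: 217×101/255 = 21917/255 ≈ 85.949 → 86
G: 58×17/255 = 986/255 ≈ 3.867 → 4
B: 198×137/255 = 27126/255 ≈ 106.376 → 106
= RGB(86, 4, 106)


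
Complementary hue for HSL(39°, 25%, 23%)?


Complement = opposite side of color wheel = hue + 180°
H' = (39 + 180) mod 360 = 219°
S and L unchanged.
= HSL(219°, 25%, 23%)


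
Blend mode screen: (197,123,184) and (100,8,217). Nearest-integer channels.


Screen: C = 255 - (255-A)×(255-B)/255, rounded to nearest integer
R: 255 - (255-197)×(255-100)/255 = 255 - 8990/255 ≈ 255 - 35.255 = 219.745 → 220
G: 255 - (255-123)×(255-8)/255 = 255 - 32604/255 ≈ 255 - 127.859 = 127.141 → 127
B: 255 - (255-184)×(255-217)/255 = 255 - 2698/255 ≈ 255 - 10.580 = 244.420 → 244
= RGB(220, 127, 244)


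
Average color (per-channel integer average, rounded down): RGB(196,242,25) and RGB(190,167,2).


Midpoint: each channel = ⌊(C₁+C₂)/2⌋
R: ⌊(196+190)/2⌋ = 193
G: ⌊(242+167)/2⌋ = 204
B: ⌊(25+2)/2⌋ = 13
= RGB(193, 204, 13)


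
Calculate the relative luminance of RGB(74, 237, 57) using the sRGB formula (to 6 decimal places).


Linearize each channel (sRGB transfer function): c = v/255; c_lin = c/12.92 if c ≤ 0.04045, else ((c+0.055)/1.055)^2.4
  R: 74/255 ≈ 0.290196 > 0.04045 → ((0.290196+0.055)/1.055)^2.4 ≈ 0.068478
  G: 237/255 ≈ 0.929412 > 0.04045 → ((0.929412+0.055)/1.055)^2.4 ≈ 0.846873
  B: 57/255 ≈ 0.223529 > 0.04045 → ((0.223529+0.055)/1.055)^2.4 ≈ 0.040915
R_lin = 0.068478, G_lin = 0.846873, B_lin = 0.040915
L = 0.2126×R + 0.7152×G + 0.0722×B
L = 0.2126×0.068478 + 0.7152×0.846873 + 0.0722×0.040915
L ≈ 0.623196


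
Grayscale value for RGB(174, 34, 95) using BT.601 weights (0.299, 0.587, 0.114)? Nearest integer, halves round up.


Gray = 0.299×R + 0.587×G + 0.114×B
Gray = 0.299×174 + 0.587×34 + 0.114×95
Gray = 52.026 + 19.958 + 10.830
Gray = 82.814 → round half up → 83
Gray = 83


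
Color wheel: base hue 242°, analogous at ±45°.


Base hue: 242°
Left analog: (242 - 45) mod 360 = 197°
Right analog: (242 + 45) mod 360 = 287°
Analogous hues = 197° and 287°


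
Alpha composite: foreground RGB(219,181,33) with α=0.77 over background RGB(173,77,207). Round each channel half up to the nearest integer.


C = α×F + (1-α)×B, with 1-α = 0.23
R: 0.77×219 + 0.23×173 = 168.63 + 39.79 = 208.42 → 208
G: 0.77×181 + 0.23×77 = 139.37 + 17.71 = 157.08 → 157
B: 0.77×33 + 0.23×207 = 25.41 + 47.61 = 73.02 → 73
= RGB(208, 157, 73)


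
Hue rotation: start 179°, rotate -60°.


New hue = (H + rotation) mod 360
New hue = (179 -60) mod 360
= 119 mod 360
= 119°


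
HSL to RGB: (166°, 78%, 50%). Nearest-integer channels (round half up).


H=166°, S=0.78, L=0.50
C = (1-|2L-1|)×S = (1-|0.00|)×0.78 = 0.78
H' = H/60 = 166/60 ≈ 2.7667; X = C×(1-|H' mod 2 - 1|) = 0.598
m = L - C/2 = 0.50 - 0.39 = 0.11
Sector ⌊H'⌋ = 2 → (R',G',B') = (0.0, 0.78, 0.598)
RGB = ((R'+m)×255, (G'+m)×255, (B'+m)×255) = (28.05, 226.95, 180.54)
Round half up → RGB(28, 227, 181)


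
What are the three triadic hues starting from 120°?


Triadic: equally spaced at 120° intervals
H1 = 120°
H2 = (120 + 120) mod 360 = 240°
H3 = (120 + 240) mod 360 = 0°
Triadic = 120°, 240°, 0°


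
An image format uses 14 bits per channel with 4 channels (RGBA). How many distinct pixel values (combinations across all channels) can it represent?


Total bits = 14 bits/channel × 4 channels = 56 bits
Distinct pixel values = 2^56
= 72,057,594,037,927,936 pixel values


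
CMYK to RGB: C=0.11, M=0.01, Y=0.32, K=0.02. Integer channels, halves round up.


R = 255 × (1-C) × (1-K) = 255 × 0.89 × 0.98 = 222.411 → 222
G = 255 × (1-M) × (1-K) = 255 × 0.99 × 0.98 = 247.401 → 247
B = 255 × (1-Y) × (1-K) = 255 × 0.68 × 0.98 = 169.932 → 170
= RGB(222, 247, 170)


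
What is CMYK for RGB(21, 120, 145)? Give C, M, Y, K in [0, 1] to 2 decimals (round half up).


R'=21/255≈0.0824, G'=120/255≈0.4706, B'=145/255≈0.5686
K = 1 - max(R',G',B') = 1 - 145/255 = 110/255 = 0.43137… → 0.43
(1-R'-K)/(1-K) simplifies to (max-R)/max with max = 145:
C = (145-21)/145 = 124/145 = 0.85517… → 0.86
M = (145-120)/145 = 25/145 = 0.17241… → 0.17
Y = (145-145)/145 = 0/145 = 0 → 0.00
= CMYK(0.86, 0.17, 0.00, 0.43)


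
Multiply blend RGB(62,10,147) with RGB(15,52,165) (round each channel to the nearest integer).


Multiply: C = A×B/255, rounded to nearest integer
R: 62×15/255 = 930/255 ≈ 3.647 → 4
G: 10×52/255 = 520/255 ≈ 2.039 → 2
B: 147×165/255 = 24255/255 ≈ 95.118 → 95
= RGB(4, 2, 95)


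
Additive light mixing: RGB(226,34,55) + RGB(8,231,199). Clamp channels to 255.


Additive: each channel = min(255, C₁+C₂)
R: 226+8 = 234 → 234
G: 34+231 = 265 → 255
B: 55+199 = 254 → 254
= RGB(234, 255, 254)


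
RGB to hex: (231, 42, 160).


R = 231 → E7 (hex)
G = 42 → 2A (hex)
B = 160 → A0 (hex)
Hex = #E72AA0


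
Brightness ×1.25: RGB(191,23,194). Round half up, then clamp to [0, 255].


Multiply each channel by 1.25, round half up, clamp to [0, 255]
R: 191×1.25 = 238.75 → round → 239
G: 23×1.25 = 28.75 → round → 29
B: 194×1.25 = 242.5 → round → 243
= RGB(239, 29, 243)


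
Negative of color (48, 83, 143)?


Invert: (255-R, 255-G, 255-B)
R: 255-48 = 207
G: 255-83 = 172
B: 255-143 = 112
= RGB(207, 172, 112)


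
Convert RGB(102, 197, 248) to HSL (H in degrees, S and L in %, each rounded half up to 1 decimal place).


Normalize: R'=102/255≈0.4000, G'=197/255≈0.7725, B'=248/255≈0.9725
Max=248/255, Min=102/255, Δ=Max-Min=146/255
L = (Max+Min)/2 = (248+102)/510 = 350/510 = 0.68627… → L = 68.6%
L > 0.5 → S = Δ/(2-Max-Min) = 146/(510-248-102) = 146/160 = 0.9125 → S = 91.3%
(the 1/255 factors cancel in S and H, so raw channel differences can be used)
Max is B' → H = 60 × ((R-G)/Δ + 4) = 60 × ((102-197)/146 + 4)
  -95/146 + 4 = -0.6506… + 4 = 3.3493…
  H = 60 × 3.3493… = 200.958…° → H = 201.0°
= HSL(201.0°, 91.3%, 68.6%)
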